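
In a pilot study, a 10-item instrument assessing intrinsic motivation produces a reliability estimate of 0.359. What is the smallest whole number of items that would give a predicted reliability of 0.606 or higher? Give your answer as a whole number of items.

n = 0.606 × (1 − 0.359) / [ 0.359 × (1 − 0.606) ]
n = 0.388446 / 0.141446 ≈ 2.7462
2.7462 × 10 = 27.46 → 28 items

28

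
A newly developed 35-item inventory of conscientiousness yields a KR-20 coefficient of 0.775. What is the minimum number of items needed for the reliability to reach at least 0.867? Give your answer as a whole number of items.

67

Invert Spearman-Brown to solve for n:
n = r*(1 − r) / [ r (1 − r*) ]
n = [0.867 × 0.225] / [0.775 × 0.133]
  = 0.195075 / 0.103075 = 1.8926
1.8926 × 35 = 66.24 → 67 items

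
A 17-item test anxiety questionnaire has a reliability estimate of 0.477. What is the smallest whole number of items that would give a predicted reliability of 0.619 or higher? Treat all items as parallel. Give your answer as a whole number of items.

n = [0.619 × 0.523] / [0.477 × 0.381]
  = 0.323737 / 0.181737 = 1.7813
Items needed = n × 17 = 1.7813 × 17 ≈ 30.28 → round up to 31

31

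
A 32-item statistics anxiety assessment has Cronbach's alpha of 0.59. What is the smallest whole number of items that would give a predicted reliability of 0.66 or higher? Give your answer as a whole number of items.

44

Spearman-Brown solved for the length factor n:
n = r_target (1 − r_old) / [ r_old (1 − r_target) ]
n = [0.66 × 0.41] / [0.59 × 0.34]
n = 0.2706 / 0.2006 ≈ 1.3490
Items needed = n × 32 = 1.3490 × 32 ≈ 43.17 → round up to 44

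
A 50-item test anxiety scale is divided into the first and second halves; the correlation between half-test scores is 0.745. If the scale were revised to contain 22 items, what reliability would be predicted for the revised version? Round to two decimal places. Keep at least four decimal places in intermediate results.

Spearman-Brown correction (n = 2): r_full = 2·0.745/(1 + 0.745) = 0.8539
Then adjust to 22 items: n = 22/50 = 0.4400
r_new = n·r_full / (1 + (n − 1)·r_full) = 0.3757 / 0.5218 ≈ 0.7200

0.72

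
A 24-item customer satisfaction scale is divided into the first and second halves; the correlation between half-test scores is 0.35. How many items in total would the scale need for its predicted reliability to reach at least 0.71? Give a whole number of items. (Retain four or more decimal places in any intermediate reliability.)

r_full = 2(0.35)/(1 + 0.35) = 0.5185
n = r_tgt(1 − r_full) / [r_full(1 − r_tgt)] = 0.71 × 0.4815 / (0.5185 × 0.29) ≈ 2.2736
Items = 2.2736 × 24 ≈ 54.57 → 55

55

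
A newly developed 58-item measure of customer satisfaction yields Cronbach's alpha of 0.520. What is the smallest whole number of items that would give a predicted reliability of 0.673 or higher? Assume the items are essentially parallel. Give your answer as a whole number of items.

111

n = 0.673 × (1 − 0.520) / [ 0.520 × (1 − 0.673) ]
  = 0.323040 / 0.170040 = 1.8998
1.8998 × 58 = 110.19 → 111 items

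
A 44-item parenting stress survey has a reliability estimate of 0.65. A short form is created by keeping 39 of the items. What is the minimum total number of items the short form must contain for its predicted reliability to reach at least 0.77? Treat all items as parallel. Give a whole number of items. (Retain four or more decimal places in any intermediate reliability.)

Short-form reliability: n = 39/44 = 0.8864; r_39 = n·r/(1+(n−1)r) ≈ 0.6221
Then solve for n' with r_old = 0.6221, r_target = 0.77: n' = 0.77(1 − 0.6221)/[0.6221(1 − 0.77)] = 2.0337
Total items = 2.0337 × 39 = 79.31, rounded up to 80.

80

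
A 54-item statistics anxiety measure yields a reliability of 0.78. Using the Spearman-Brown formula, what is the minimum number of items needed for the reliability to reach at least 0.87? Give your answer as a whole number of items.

Invert Spearman-Brown to solve for n:
n = r_target (1 − r_old) / [ r_old (1 − r_target) ]
n = 0.87(1 − 0.78) / [0.78(1 − 0.87)]
  = 0.1914 / 0.1014 = 1.8876
Items needed = n × 54 = 1.8876 × 54 ≈ 101.93 → round up to 102

102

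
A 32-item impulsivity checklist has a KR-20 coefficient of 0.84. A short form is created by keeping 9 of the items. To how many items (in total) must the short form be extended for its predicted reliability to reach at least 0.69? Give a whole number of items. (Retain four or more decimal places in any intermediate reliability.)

First, r for the 9-item form: n = 9/32 = 0.2812, so r_9 = 0.2812·0.84/(1 + (0.2812 − 1)·0.84) = 0.5962
Then solve for n' with r_old = 0.5962, r_target = 0.69: n' = 0.69(1 − 0.5962)/[0.5962(1 − 0.69)] = 1.5075
Items = 1.5075 × 9 ≈ 13.57 → 14

14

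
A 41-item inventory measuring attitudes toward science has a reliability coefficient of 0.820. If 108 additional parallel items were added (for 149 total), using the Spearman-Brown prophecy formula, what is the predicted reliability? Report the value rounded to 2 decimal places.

0.94

Length ratio n = 149/41 = 3.6341
r_new = 3.6341·0.820 / [1 + (3.6341 − 1)·0.820]
r_new = 2.9800 / 3.1600 ≈ 0.9430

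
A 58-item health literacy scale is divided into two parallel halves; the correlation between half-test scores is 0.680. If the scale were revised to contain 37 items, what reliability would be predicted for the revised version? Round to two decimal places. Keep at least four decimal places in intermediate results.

First correct the split-half correlation to full-test reliability: r_full = 2 × 0.680 / (1 + 0.680) ≈ 0.8095
Length factor from 58 to 37 items: n = 37/58 = 0.6379
r_new = n·r_full / (1 + (n − 1)·r_full) = 0.5164 / 0.7069 ≈ 0.7305

0.73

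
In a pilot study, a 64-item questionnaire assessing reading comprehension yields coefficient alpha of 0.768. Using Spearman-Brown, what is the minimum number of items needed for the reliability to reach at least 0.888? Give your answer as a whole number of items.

Invert Spearman-Brown to solve for n:
n = r_target (1 − r_old) / [ r_old (1 − r_target) ]
n = 0.888 × (1 − 0.768) / [ 0.768 × (1 − 0.888) ]
n = 0.206016 / 0.086016 ≈ 2.3951
Items needed = n × 64 = 2.3951 × 64 ≈ 153.29 → round up to 154

154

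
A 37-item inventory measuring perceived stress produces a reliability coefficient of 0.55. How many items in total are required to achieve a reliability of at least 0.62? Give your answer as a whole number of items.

Rearranging the Spearman-Brown formula for n,
n = r_target (1 − r_old) / [ r_old (1 − r_target) ]
n = 0.62(1 − 0.55) / [0.55(1 − 0.62)]
  = 0.2790 / 0.2090 = 1.3349
Items needed = n × 37 = 1.3349 × 37 ≈ 49.39 → round up to 50

50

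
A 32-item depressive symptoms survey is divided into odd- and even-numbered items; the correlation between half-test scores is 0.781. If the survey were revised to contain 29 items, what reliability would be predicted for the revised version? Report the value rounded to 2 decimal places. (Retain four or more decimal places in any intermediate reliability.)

0.87

Full-test reliability from the split-half r: r_full = 2(0.781)/(1 + 0.781) = 0.8770
Then adjust to 29 items: n = 29/32 = 0.9062
r_new = n·r_full / (1 + (n − 1)·r_full) = 0.7947 / 0.9177 ≈ 0.8660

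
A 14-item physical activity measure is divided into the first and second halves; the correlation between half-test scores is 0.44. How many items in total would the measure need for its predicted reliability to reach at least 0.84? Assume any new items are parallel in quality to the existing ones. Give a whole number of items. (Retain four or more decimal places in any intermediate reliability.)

Corrected full-test reliability: r_full = 2 × 0.44 / (1 + 0.44) ≈ 0.6111
n = r_tgt(1 − r_full) / [r_full(1 − r_tgt)] = 0.84 × 0.3889 / (0.6111 × 0.16) ≈ 3.3411
Required items = 3.3411 × 14 = 46.78, so 47 items.

47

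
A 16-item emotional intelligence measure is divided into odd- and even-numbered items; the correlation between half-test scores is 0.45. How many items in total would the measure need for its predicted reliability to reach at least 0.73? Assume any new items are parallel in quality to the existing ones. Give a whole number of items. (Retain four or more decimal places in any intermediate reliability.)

27

Corrected full-test reliability: r_full = 2 × 0.45 / (1 + 0.45) ≈ 0.6207
n = r_tgt(1 − r_full) / [r_full(1 − r_tgt)] = 0.73 × 0.3793 / (0.6207 × 0.27) ≈ 1.6522
Required items = 1.6522 × 16 = 26.44, so 27 items.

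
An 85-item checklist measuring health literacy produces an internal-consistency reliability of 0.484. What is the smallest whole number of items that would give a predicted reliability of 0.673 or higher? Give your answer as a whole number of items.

n = [0.673 × 0.516] / [0.484 × 0.327]
n = 0.347268 / 0.158268 ≈ 2.1942
2.1942 × 85 = 186.51 → 187 items

187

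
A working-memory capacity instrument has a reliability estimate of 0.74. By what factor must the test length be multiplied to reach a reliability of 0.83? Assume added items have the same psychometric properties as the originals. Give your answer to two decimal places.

Spearman-Brown solved for the length factor n:
n = r*(1 − r) / [ r (1 − r*) ]
n = 0.83 × (1 − 0.74) / [ 0.74 × (1 − 0.83) ]
  = 0.2158 / 0.1258 = 1.7154

1.72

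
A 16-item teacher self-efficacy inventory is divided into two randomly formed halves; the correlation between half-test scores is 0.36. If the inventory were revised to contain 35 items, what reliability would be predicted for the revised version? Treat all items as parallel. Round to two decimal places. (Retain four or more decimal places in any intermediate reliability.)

Full-test reliability from the split-half r: r_full = 2(0.36)/(1 + 0.36) = 0.5294
Then adjust to 35 items: n = 35/16 = 2.1875
r_new = n·r_full / (1 + (n − 1)·r_full) = 1.1581 / 1.6287 ≈ 0.7111

0.71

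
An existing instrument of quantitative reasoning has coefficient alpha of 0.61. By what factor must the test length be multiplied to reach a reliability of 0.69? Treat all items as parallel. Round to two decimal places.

n = 0.69 × (1 − 0.61) / [ 0.61 × (1 − 0.69) ]
  = 0.2691 / 0.1891 = 1.4231

1.42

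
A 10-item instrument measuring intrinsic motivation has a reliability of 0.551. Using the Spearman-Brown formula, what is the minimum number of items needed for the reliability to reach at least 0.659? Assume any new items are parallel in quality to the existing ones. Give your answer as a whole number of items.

n = 0.659(1 − 0.551) / [0.551(1 − 0.659)]
  = 0.295891 / 0.187891 = 1.5748
1.5748 × 10 = 15.75 → 16 items

16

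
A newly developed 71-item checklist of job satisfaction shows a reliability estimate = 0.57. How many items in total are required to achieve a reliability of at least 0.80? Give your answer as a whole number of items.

215

Rearranging the Spearman-Brown formula for n,
n = r*(1 − r) / [ r (1 − r*) ]
n = [0.80 × 0.43] / [0.57 × 0.20]
  = 0.3440 / 0.1140 = 3.0175
Items needed = n × 71 = 3.0175 × 71 ≈ 214.24 → round up to 215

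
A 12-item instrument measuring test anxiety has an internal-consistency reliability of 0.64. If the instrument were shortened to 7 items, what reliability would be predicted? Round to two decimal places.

0.51

n = 7/12 = 0.5833
r_new = (0.5833 × 0.64) / (1 + (0.5833 − 1) × 0.64)
r_new = 0.3733 / 0.7333 ≈ 0.5091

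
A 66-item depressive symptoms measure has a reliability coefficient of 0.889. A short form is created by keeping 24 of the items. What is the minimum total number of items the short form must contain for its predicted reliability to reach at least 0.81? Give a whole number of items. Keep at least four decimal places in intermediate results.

36

First, r for the 24-item form: n = 24/66 = 0.3636, so r_24 = 0.3636·0.889/(1 + (0.3636 − 1)·0.889) = 0.7444
Length factor from the short form to reach 0.81: n' = 0.81(1 − 0.7444) / [0.7444(1 − 0.81)] ≈ 1.4638
Total items = 1.4638 × 24 = 35.13, rounded up to 36.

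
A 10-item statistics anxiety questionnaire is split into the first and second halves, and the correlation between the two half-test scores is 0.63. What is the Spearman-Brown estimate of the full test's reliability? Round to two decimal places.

Each half is half the length of the full test, so the full test is n = 2 times a half.
r_full = 2(0.63) / (1 + 0.63)
r_full = 1.2600 / 1.6300 ≈ 0.7730

0.77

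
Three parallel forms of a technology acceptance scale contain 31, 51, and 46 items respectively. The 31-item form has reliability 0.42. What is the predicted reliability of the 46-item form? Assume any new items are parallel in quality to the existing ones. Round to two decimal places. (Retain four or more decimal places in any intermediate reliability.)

The 51-item form is not needed; work directly from the 31-item form with n = 46/31 = 1.4839.
r_{46} = n·r / (1 + (n − 1)·r) = 0.6232 / 1.2032 ≈ 0.5180

0.52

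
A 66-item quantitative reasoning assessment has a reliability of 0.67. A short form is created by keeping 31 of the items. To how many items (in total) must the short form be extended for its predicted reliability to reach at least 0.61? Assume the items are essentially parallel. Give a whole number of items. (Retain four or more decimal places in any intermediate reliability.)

51

First, r for the 31-item form: n = 31/66 = 0.4697, so r_31 = 0.4697·0.67/(1 + (0.4697 − 1)·0.67) = 0.4881
Then solve for n' with r_old = 0.4881, r_target = 0.61: n' = 0.61(1 − 0.4881)/[0.4881(1 − 0.61)] = 1.6404
Items = 1.6404 × 31 ≈ 50.85 → 51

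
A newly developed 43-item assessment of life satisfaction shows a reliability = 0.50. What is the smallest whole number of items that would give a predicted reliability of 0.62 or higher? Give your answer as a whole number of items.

71

n = 0.62(1 − 0.50) / [0.50(1 − 0.62)]
  = 0.3100 / 0.1900 = 1.6316
1.6316 × 43 = 70.16 → 71 items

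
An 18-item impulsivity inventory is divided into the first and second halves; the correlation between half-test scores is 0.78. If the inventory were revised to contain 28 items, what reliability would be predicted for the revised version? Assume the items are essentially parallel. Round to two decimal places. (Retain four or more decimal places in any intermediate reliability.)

First correct the split-half correlation to full-test reliability: r_full = 2 × 0.78 / (1 + 0.78) ≈ 0.8764
Then adjust to 28 items: n = 28/18 = 1.5556
r_new = n·r_full / (1 + (n − 1)·r_full) = 1.3633 / 1.4869 ≈ 0.9169

0.92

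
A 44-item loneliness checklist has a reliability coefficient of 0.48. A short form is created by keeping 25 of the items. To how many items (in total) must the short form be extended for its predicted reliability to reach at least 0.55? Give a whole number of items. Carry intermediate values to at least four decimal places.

First, r for the 25-item form: n = 25/44 = 0.5682, so r_25 = 0.5682·0.48/(1 + (0.5682 − 1)·0.48) = 0.3440
Then solve for n' with r_old = 0.3440, r_target = 0.55: n' = 0.55(1 − 0.3440)/[0.3440(1 − 0.55)] = 2.3307
Items = 2.3307 × 25 ≈ 58.27 → 59

59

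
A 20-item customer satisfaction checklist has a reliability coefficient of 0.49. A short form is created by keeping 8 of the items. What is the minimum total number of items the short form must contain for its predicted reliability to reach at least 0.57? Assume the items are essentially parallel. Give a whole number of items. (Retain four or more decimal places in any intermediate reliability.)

28

First, r for the 8-item form: n = 8/20 = 0.4000, so r_8 = 0.4000·0.49/(1 + (0.4000 − 1)·0.49) = 0.2776
Length factor from the short form to reach 0.57: n' = 0.57(1 − 0.2776) / [0.2776(1 − 0.57)] ≈ 3.4496
Items = 3.4496 × 8 ≈ 27.60 → 28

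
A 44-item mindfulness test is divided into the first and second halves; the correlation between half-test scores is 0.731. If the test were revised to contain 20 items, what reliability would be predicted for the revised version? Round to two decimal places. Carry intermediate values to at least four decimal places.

Full-test reliability from the split-half r: r_full = 2(0.731)/(1 + 0.731) = 0.8446
Length factor from 44 to 20 items: n = 20/44 = 0.4545
r_new = n·r_full / (1 + (n − 1)·r_full) = 0.3839 / 0.5393 ≈ 0.7118

0.71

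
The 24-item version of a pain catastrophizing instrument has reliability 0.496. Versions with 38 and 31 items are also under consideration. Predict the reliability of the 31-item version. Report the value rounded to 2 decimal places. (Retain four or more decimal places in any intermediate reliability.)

0.56

Only the ratio of lengths matters: n = 31/24 = 1.2917
r_{31} = n·r / (1 + (n − 1)·r) = 0.6407 / 1.1447 ≈ 0.5597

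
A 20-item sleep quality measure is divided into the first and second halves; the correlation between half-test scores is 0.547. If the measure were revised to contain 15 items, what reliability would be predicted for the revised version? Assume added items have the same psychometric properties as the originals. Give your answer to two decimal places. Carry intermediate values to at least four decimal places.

First correct the split-half correlation to full-test reliability: r_full = 2 × 0.547 / (1 + 0.547) ≈ 0.7072
Then adjust to 15 items: n = 15/20 = 0.7500
r_new = n·r_full / (1 + (n − 1)·r_full) = 0.5304 / 0.8232 ≈ 0.6443

0.64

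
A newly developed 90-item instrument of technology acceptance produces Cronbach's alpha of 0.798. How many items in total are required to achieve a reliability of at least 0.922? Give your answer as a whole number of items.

Invert Spearman-Brown to solve for n:
n = r_target (1 − r_old) / [ r_old (1 − r_target) ]
n = 0.922(1 − 0.798) / [0.798(1 − 0.922)]
n = 0.186244 / 0.062244 ≈ 2.9922
Items needed = n × 90 = 2.9922 × 90 ≈ 269.30 → round up to 270

270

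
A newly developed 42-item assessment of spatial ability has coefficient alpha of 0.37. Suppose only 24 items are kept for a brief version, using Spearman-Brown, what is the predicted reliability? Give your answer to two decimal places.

Length ratio n = 24/42 = 0.5714
Spearman-Brown: r_new = n·r / (1 + (n − 1)·r)
r_new = 0.5714·0.37 / [1 + (0.5714 − 1)·0.37]
     = 0.2114 / 0.8414 = 0.2512

0.25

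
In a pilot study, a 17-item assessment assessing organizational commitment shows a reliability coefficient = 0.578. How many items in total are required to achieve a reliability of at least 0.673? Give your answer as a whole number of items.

26

n = [0.673 × 0.422] / [0.578 × 0.327]
  = 0.284006 / 0.189006 = 1.5026
So the test needs 1.5026 × 17 ≈ 25.54 items; rounding up, 26.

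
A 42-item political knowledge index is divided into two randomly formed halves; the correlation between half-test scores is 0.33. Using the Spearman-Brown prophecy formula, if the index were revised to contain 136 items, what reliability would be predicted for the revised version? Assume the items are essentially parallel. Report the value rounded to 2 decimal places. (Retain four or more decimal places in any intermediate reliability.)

0.76

Spearman-Brown correction (n = 2): r_full = 2·0.33/(1 + 0.33) = 0.4962
Length factor from 42 to 136 items: n = 136/42 = 3.2381
r_new = n·r_full / (1 + (n − 1)·r_full) = 1.6067 / 2.1105 ≈ 0.7613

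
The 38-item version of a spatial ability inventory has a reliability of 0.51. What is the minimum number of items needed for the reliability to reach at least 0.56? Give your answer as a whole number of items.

47

Spearman-Brown solved for the length factor n:
n = r*(1 − r) / [ r (1 − r*) ]
n = 0.56 × (1 − 0.51) / [ 0.51 × (1 − 0.56) ]
n = 0.2744 / 0.2244 ≈ 1.2228
Items needed = n × 38 = 1.2228 × 38 ≈ 46.47 → round up to 47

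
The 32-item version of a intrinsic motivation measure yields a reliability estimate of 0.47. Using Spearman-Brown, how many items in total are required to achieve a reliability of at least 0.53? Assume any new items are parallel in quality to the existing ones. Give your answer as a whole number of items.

41

n = 0.53 × (1 − 0.47) / [ 0.47 × (1 − 0.53) ]
n = 0.2809 / 0.2209 ≈ 1.2716
1.2716 × 32 = 40.69 → 41 items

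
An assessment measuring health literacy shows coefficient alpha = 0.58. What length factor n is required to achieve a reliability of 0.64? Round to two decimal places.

Spearman-Brown solved for the length factor n:
n = r*(1 − r) / [ r (1 − r*) ]
n = [0.64 × 0.42] / [0.58 × 0.36]
n = 0.2688 / 0.2088 ≈ 1.2874

1.29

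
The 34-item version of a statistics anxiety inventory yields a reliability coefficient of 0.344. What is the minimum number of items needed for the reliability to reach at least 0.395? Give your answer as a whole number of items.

43

Spearman-Brown solved for the length factor n:
n = r_target (1 − r_old) / [ r_old (1 − r_target) ]
n = [0.395 × 0.656] / [0.344 × 0.605]
n = 0.259120 / 0.208120 ≈ 1.2451
Items needed = n × 34 = 1.2451 × 34 ≈ 42.33 → round up to 43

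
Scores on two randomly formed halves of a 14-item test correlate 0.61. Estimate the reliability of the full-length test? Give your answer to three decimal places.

Apply the Spearman-Brown correction with n = 2:
r_full = 2r_hh / (1 + r_hh) = 2 × 0.61 / (1 + 0.61)
r_full = 1.2200 / 1.6100 ≈ 0.7578

0.758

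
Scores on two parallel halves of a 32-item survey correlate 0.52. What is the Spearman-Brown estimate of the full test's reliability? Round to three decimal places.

0.684

The full test is twice the length of either half (n = 2).
r_full = 2(0.52) / (1 + 0.52)
r_full = 1.0400 / 1.5200 ≈ 0.6842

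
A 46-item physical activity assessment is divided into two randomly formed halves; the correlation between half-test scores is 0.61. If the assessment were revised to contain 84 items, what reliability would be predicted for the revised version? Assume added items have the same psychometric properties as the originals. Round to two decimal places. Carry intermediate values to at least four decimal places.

Spearman-Brown correction (n = 2): r_full = 2·0.61/(1 + 0.61) = 0.7578
Then adjust to 84 items: n = 84/46 = 1.8261
r_new = n·r_full / (1 + (n − 1)·r_full) = 1.3838 / 1.6260 ≈ 0.8510

0.85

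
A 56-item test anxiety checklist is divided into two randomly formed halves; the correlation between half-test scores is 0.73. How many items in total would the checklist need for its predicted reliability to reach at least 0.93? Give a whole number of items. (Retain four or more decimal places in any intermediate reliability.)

r_full = 2(0.73)/(1 + 0.73) = 0.8439
n = r_tgt(1 − r_full) / [r_full(1 − r_tgt)] = 0.93 × 0.1561 / (0.8439 × 0.07) ≈ 2.4575
Items = 2.4575 × 56 ≈ 137.62 → 138

138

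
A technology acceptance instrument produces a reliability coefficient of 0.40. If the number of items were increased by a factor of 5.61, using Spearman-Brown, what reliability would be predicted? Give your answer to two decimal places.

Spearman-Brown: r_new = n·r / (1 + (n − 1)·r)
r_new = (5.61 × 0.40) / (1 + (5.61 − 1) × 0.40)
r_new = 2.2440 / 2.8440 ≈ 0.7890

0.79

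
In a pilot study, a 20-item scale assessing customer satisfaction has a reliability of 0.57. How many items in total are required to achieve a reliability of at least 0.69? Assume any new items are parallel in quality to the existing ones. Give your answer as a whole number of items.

Invert Spearman-Brown to solve for n:
n = r*(1 − r) / [ r (1 − r*) ]
n = [0.69 × 0.43] / [0.57 × 0.31]
n = 0.2967 / 0.1767 ≈ 1.6791
So the test needs 1.6791 × 20 ≈ 33.58 items; rounding up, 34.

34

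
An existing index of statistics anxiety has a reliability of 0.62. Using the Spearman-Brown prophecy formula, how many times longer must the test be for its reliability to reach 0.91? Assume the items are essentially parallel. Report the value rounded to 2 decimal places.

n = 0.91 × (1 − 0.62) / [ 0.62 × (1 − 0.91) ]
  = 0.3458 / 0.0558 = 6.1971

6.20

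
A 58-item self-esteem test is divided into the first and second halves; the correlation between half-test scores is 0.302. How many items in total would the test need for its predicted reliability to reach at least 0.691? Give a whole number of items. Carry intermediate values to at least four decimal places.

r_full = 2(0.302)/(1 + 0.302) = 0.4639
Solve Spearman-Brown for n: n = 0.691(1 − 0.4639) / [0.4639(1 − 0.691)] = 2.5843
Items = 2.5843 × 58 ≈ 149.89 → 150

150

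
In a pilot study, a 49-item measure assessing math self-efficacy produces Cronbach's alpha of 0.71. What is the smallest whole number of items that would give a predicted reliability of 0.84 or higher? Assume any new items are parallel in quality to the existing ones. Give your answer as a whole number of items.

Spearman-Brown solved for the length factor n:
n = r*(1 − r) / [ r (1 − r*) ]
n = 0.84(1 − 0.71) / [0.71(1 − 0.84)]
n = 0.2436 / 0.1136 ≈ 2.1444
So the test needs 2.1444 × 49 ≈ 105.08 items; rounding up, 106.

106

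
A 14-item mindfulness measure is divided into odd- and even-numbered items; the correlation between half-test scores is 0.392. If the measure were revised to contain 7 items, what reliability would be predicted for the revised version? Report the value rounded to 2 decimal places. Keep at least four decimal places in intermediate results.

Spearman-Brown correction (n = 2): r_full = 2·0.392/(1 + 0.392) = 0.5632
Length factor from 14 to 7 items: n = 7/14 = 0.5000
r_new = n·r_full / (1 + (n − 1)·r_full) = 0.2816 / 0.7184 ≈ 0.3920

0.39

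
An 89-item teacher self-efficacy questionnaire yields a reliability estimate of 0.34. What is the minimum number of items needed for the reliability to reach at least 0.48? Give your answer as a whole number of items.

160

Invert Spearman-Brown to solve for n:
n = r_target (1 − r_old) / [ r_old (1 − r_target) ]
n = 0.48(1 − 0.34) / [0.34(1 − 0.48)]
  = 0.3168 / 0.1768 = 1.7919
1.7919 × 89 = 159.48 → 160 items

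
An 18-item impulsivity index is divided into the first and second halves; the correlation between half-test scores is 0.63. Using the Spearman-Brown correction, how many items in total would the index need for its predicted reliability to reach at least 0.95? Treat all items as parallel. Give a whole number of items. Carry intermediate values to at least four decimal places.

101

Corrected full-test reliability: r_full = 2 × 0.63 / (1 + 0.63) ≈ 0.7730
n = r_tgt(1 − r_full) / [r_full(1 − r_tgt)] = 0.95 × 0.2270 / (0.7730 × 0.05) ≈ 5.5796
Required items = 5.5796 × 18 = 100.43, so 101 items.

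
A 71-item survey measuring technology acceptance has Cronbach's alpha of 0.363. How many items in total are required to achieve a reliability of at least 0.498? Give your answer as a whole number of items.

124

Rearranging the Spearman-Brown formula for n,
n = r*(1 − r) / [ r (1 − r*) ]
n = 0.498(1 − 0.363) / [0.363(1 − 0.498)]
  = 0.317226 / 0.182226 = 1.7408
So the test needs 1.7408 × 71 ≈ 123.60 items; rounding up, 124.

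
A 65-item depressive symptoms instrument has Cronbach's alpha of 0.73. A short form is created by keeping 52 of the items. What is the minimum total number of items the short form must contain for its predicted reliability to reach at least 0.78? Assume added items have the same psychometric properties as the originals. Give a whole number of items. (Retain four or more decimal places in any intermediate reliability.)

86

First, r for the 52-item form: n = 52/65 = 0.8000, so r_52 = 0.8000·0.73/(1 + (0.8000 − 1)·0.73) = 0.6838
Then solve for n' with r_old = 0.6838, r_target = 0.78: n' = 0.78(1 − 0.6838)/[0.6838(1 − 0.78)] = 1.6395
Total items = 1.6395 × 52 = 85.25, rounded up to 86.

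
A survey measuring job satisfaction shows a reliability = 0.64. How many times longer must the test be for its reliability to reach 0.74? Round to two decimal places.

1.60

n = [0.74 × 0.36] / [0.64 × 0.26]
  = 0.2664 / 0.1664 = 1.6010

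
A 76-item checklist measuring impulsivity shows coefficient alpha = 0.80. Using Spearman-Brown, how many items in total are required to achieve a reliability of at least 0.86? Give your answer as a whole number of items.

117

Rearranging the Spearman-Brown formula for n,
n = r_target (1 − r_old) / [ r_old (1 − r_target) ]
n = [0.86 × 0.20] / [0.80 × 0.14]
  = 0.1720 / 0.1120 = 1.5357
So the test needs 1.5357 × 76 ≈ 116.71 items; rounding up, 117.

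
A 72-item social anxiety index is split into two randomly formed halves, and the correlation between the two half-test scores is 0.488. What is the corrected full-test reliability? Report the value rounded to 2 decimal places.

Each half is half the length of the full test, so the full test is n = 2 times a half.
r_full = 2r_hh / (1 + r_hh) = 2 × 0.488 / (1 + 0.488)
       = 0.9760 / 1.4880 = 0.6559

0.66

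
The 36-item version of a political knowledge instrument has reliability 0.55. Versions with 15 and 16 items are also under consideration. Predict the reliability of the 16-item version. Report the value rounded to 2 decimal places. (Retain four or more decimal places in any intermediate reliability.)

0.35

The 15-item form is not needed; work directly from the 36-item form with n = 16/36 = 0.4444.
r_{16} = n·r / (1 + (n − 1)·r) = 0.2444 / 0.6944 ≈ 0.3520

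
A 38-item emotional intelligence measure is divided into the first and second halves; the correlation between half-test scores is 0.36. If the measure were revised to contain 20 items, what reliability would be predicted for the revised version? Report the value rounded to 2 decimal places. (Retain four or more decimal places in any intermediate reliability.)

0.37

Spearman-Brown correction (n = 2): r_full = 2·0.36/(1 + 0.36) = 0.5294
Length factor from 38 to 20 items: n = 20/38 = 0.5263
r_new = n·r_full / (1 + (n − 1)·r_full) = 0.2786 / 0.7492 ≈ 0.3719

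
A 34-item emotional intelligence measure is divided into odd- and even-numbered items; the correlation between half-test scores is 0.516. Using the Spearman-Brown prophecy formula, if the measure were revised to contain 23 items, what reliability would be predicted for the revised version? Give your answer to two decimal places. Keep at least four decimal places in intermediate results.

0.59

Full-test reliability from the split-half r: r_full = 2(0.516)/(1 + 0.516) = 0.6807
Length factor from 34 to 23 items: n = 23/34 = 0.6765
r_new = n·r_full / (1 + (n − 1)·r_full) = 0.4605 / 0.7798 ≈ 0.5905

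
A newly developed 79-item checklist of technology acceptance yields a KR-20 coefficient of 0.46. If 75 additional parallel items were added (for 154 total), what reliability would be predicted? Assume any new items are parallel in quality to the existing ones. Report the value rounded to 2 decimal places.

0.62

n = 154/79 = 1.9494
Spearman-Brown: r_new = n·r / (1 + (n − 1)·r)
r_new = (1.9494 × 0.46) / (1 + (1.9494 − 1) × 0.46)
r_new = 0.8967 / 1.4367 ≈ 0.6241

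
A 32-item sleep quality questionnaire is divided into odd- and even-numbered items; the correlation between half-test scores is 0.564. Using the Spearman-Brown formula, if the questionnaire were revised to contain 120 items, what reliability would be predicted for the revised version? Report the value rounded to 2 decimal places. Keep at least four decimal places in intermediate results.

0.91

First correct the split-half correlation to full-test reliability: r_full = 2 × 0.564 / (1 + 0.564) ≈ 0.7212
Then adjust to 120 items: n = 120/32 = 3.7500
r_new = n·r_full / (1 + (n − 1)·r_full) = 2.7045 / 2.9833 ≈ 0.9065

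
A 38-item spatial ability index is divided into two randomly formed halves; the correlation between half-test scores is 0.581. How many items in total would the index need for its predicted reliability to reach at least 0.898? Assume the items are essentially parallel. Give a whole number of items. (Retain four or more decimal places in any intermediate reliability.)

121

r_full = 2(0.581)/(1 + 0.581) = 0.7350
Solve Spearman-Brown for n: n = 0.898(1 − 0.7350) / [0.7350(1 − 0.898)] = 3.1742
Required items = 3.1742 × 38 = 120.62, so 121 items.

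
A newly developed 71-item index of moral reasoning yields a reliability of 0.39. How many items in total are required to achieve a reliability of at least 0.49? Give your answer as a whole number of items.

107

Rearranging the Spearman-Brown formula for n,
n = r_target (1 − r_old) / [ r_old (1 − r_target) ]
n = 0.49 × (1 − 0.39) / [ 0.39 × (1 − 0.49) ]
n = 0.2989 / 0.1989 ≈ 1.5028
So the test needs 1.5028 × 71 ≈ 106.70 items; rounding up, 107.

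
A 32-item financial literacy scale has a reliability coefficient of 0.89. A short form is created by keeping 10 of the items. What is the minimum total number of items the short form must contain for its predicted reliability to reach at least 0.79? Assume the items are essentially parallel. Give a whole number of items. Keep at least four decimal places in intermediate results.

15

First, r for the 10-item form: n = 10/32 = 0.3125, so r_10 = 0.3125·0.89/(1 + (0.3125 − 1)·0.89) = 0.7166
Then solve for n' with r_old = 0.7166, r_target = 0.79: n' = 0.79(1 − 0.7166)/[0.7166(1 − 0.79)] = 1.4878
Total items = 1.4878 × 10 = 14.88, rounded up to 15.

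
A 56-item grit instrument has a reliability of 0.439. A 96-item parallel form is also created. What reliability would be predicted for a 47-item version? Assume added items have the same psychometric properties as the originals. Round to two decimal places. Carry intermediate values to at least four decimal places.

Only the ratio of lengths matters: n = 47/56 = 0.8393
r_{47} = n·r / (1 + (n − 1)·r) = 0.3685 / 0.9295 ≈ 0.3964

0.40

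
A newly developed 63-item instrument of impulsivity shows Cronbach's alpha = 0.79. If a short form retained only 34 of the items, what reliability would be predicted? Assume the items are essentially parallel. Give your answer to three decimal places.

Length ratio n = 34/63 = 0.5397
r_new = 0.5397·0.79 / [1 + (0.5397 − 1)·0.79]
     = 0.4264 / 0.6364 = 0.6700

0.670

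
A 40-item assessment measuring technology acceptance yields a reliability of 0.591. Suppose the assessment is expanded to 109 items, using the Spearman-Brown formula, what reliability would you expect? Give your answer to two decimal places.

The new length is 109/40 = 2.725 times the old.
r_new = (2.725 × 0.591) / (1 + (2.725 − 1) × 0.591)
r_new = 1.6105 / 2.0195 ≈ 0.7975

0.80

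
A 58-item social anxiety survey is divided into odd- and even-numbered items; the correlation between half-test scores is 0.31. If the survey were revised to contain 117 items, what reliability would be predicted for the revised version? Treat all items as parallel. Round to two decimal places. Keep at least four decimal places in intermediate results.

0.64

Spearman-Brown correction (n = 2): r_full = 2·0.31/(1 + 0.31) = 0.4733
Length factor from 58 to 117 items: n = 117/58 = 2.0172
r_new = n·r_full / (1 + (n − 1)·r_full) = 0.9547 / 1.4814 ≈ 0.6445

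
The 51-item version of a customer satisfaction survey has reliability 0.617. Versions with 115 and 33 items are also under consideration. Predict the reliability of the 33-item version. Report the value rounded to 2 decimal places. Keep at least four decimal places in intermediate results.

The 115-item form is not needed; work directly from the 51-item form with n = 33/51 = 0.6471.
r_{33} = n·r / (1 + (n − 1)·r) = 0.3993 / 0.7823 ≈ 0.5104

0.51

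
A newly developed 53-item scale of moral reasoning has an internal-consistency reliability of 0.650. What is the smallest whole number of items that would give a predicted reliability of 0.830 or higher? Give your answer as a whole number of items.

140

Spearman-Brown solved for the length factor n:
n = r_target (1 − r_old) / [ r_old (1 − r_target) ]
n = 0.830(1 − 0.650) / [0.650(1 − 0.830)]
n = 0.290500 / 0.110500 ≈ 2.6290
2.6290 × 53 = 139.34 → 140 items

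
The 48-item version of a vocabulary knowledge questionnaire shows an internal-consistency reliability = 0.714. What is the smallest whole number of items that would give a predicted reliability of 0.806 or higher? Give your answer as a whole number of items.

n = 0.806(1 − 0.714) / [0.714(1 − 0.806)]
  = 0.230516 / 0.138516 = 1.6642
Items needed = n × 48 = 1.6642 × 48 ≈ 79.88 → round up to 80

80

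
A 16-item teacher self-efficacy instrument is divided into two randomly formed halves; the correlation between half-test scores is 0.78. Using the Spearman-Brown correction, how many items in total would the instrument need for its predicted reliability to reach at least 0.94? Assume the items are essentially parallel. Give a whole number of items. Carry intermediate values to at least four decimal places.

r_full = 2(0.78)/(1 + 0.78) = 0.8764
Solve Spearman-Brown for n: n = 0.94(1 − 0.8764) / [0.8764(1 − 0.94)] = 2.2095
Items = 2.2095 × 16 ≈ 35.35 → 36

36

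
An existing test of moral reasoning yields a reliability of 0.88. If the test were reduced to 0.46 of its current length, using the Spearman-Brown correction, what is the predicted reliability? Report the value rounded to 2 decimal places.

By Spearman-Brown, r_new = n r / (1 + (n − 1) r).
r_new = 0.46·0.88 / [1 + (0.46 − 1)·0.88]
     = 0.4048 / 0.5248 = 0.7713

0.77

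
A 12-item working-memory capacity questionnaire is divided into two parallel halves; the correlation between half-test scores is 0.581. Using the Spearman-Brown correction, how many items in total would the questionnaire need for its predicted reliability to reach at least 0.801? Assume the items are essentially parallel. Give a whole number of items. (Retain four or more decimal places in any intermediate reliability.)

r_full = 2(0.581)/(1 + 0.581) = 0.7350
n = r_tgt(1 − r_full) / [r_full(1 − r_tgt)] = 0.801 × 0.2650 / (0.7350 × 0.199) ≈ 1.4512
Items = 1.4512 × 12 ≈ 17.41 → 18

18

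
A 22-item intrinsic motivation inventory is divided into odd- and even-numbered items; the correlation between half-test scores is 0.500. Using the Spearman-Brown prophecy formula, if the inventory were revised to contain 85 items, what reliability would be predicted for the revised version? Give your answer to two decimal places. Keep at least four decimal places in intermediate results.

0.89

Full-test reliability from the split-half r: r_full = 2(0.500)/(1 + 0.500) = 0.6667
Then adjust to 85 items: n = 85/22 = 3.8636
r_new = n·r_full / (1 + (n − 1)·r_full) = 2.5759 / 2.9092 ≈ 0.8854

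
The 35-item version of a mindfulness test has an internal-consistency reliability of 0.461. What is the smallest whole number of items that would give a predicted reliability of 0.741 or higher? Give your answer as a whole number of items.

118

Invert Spearman-Brown to solve for n:
n = r_target (1 − r_old) / [ r_old (1 − r_target) ]
n = 0.741 × (1 − 0.461) / [ 0.461 × (1 − 0.741) ]
n = 0.399399 / 0.119399 ≈ 3.3451
Items needed = n × 35 = 3.3451 × 35 ≈ 117.08 → round up to 118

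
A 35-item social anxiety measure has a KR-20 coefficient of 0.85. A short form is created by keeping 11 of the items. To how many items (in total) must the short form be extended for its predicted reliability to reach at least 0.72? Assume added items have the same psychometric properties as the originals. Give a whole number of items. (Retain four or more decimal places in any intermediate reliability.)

16

First, r for the 11-item form: n = 11/35 = 0.3143, so r_11 = 0.3143·0.85/(1 + (0.3143 − 1)·0.85) = 0.6404
Length factor from the short form to reach 0.72: n' = 0.72(1 − 0.6404) / [0.6404(1 − 0.72)] ≈ 1.4439
Total items = 1.4439 × 11 = 15.88, rounded up to 16.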